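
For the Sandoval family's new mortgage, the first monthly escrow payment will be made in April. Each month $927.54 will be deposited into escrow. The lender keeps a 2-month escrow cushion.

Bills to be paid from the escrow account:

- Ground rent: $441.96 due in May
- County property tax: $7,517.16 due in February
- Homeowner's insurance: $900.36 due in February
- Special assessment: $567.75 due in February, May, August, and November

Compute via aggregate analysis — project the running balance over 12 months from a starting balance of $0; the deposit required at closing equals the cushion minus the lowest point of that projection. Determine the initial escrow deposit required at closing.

$2,782.62

Cushion = 2 × $927.54 = $1,855.08
Trial balance (start $0, +$927.54 each month, − disbursements):
  Apr: +$927.54 → $927.54
  May: +$927.54 − $1,009.71 → $845.37
  Jun: +$927.54 → $1,772.91
  Jul: +$927.54 → $2,700.45
  Aug: +$927.54 − $567.75 → $3,060.24
  Sep: +$927.54 → $3,987.78
  Oct: +$927.54 → $4,915.32
  Nov: +$927.54 − $567.75 → $5,275.11
  Dec: +$927.54 → $6,202.65
  Jan: +$927.54 → $7,130.19
  Feb: +$927.54 − $8,985.27 → -$927.54
  Mar: +$927.54 → $0.00
Lowest trial balance = -$927.54 (Feb)
Initial deposit = cushion − low point = $1,855.08 − (-$927.54) = $2,782.62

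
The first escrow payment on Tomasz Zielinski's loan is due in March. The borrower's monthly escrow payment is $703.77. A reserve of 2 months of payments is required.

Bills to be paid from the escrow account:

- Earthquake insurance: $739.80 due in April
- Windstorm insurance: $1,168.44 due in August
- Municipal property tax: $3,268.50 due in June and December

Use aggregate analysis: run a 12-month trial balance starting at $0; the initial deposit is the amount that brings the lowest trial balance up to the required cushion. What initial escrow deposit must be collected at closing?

$2,815.08

Cushion = 2 × $703.77 = $1,407.54
Trial balance (start $0, +$703.77 each month, − disbursements):
  Mar: +$703.77 → $703.77
  Apr: +$703.77 − $739.80 → $667.74
  May: +$703.77 → $1,371.51
  Jun: +$703.77 − $3,268.50 → -$1,193.22
  Jul: +$703.77 → -$489.45
  Aug: +$703.77 − $1,168.44 → -$954.12
  Sep: +$703.77 → -$250.35
  Oct: +$703.77 → $453.42
  Nov: +$703.77 → $1,157.19
  Dec: +$703.77 − $3,268.50 → -$1,407.54
  Jan: +$703.77 → -$703.77
  Feb: +$703.77 → $0.00
Lowest trial balance = -$1,407.54 (Dec)
Initial deposit = cushion − low point = $1,407.54 − (-$1,407.54) = $2,815.08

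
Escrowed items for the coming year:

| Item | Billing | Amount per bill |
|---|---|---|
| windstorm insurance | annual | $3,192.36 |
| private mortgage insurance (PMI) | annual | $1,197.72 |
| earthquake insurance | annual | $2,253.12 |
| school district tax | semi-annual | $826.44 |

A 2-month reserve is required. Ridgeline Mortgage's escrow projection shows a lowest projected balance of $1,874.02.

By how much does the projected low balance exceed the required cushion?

Windstorm insurance = $3,192.36
Private mortgage insurance (PMI) = $1,197.72
Earthquake insurance = $2,253.12
School district tax = $826.44 × 2 = $1,652.88
Total annual escrow = $8,296.08
Base monthly escrow = $8,296.08 / 12 = $691.34
Required reserve = 2 × $691.34 = $1,382.68
Surplus = $1,874.02 − $1,382.68 = $491.34

$491.34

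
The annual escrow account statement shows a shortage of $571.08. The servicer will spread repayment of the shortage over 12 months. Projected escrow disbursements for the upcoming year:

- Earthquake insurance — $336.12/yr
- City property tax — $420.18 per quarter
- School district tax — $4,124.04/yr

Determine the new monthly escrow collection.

$559.33

Earthquake insurance: $336.12 annually
City property tax: $420.18 × 4 = $1,680.72 annually
School district tax: $4,124.04 annually
Total annual escrow = $6,140.88
Monthly = $6,140.88 ÷ 12 = $511.74
Monthly shortage recovery: $571.08 ÷ 12 = $47.59
Adjusted monthly = $511.74 + $47.59 = $559.33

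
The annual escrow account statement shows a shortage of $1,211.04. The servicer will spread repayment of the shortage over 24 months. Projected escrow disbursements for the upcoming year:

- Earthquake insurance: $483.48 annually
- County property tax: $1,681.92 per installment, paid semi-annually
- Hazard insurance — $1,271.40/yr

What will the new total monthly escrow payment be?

Earthquake insurance — $483.48/yr
County property tax — $1,681.92 × 2 = $3,363.84/yr
Hazard insurance — $1,271.40/yr
Annual escrow total = $5,118.72
Base monthly escrow = $5,118.72 ÷ 12 = $426.56
Shortage spread = $1,211.04 ÷ 24 = $50.46/mo
New monthly escrow = $426.56 + $50.46 = $477.02

$477.02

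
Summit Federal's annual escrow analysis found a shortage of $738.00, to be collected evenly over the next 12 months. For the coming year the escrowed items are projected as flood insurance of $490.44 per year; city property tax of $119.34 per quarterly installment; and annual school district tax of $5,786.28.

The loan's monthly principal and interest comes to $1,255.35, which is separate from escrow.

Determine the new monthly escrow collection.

$624.34

Flood insurance = $490.44 annually
City property tax = $119.34 × 4 = $477.36 annually
School district tax = $5,786.28 annually
Total per year = $490.44 + $477.36 + $5,786.28 = $6,754.08
Per month = $6,754.08 / 12 = $562.84
Monthly shortage recovery: $738.00 / 12 = $61.50
New monthly escrow = $562.84 + $61.50 = $624.34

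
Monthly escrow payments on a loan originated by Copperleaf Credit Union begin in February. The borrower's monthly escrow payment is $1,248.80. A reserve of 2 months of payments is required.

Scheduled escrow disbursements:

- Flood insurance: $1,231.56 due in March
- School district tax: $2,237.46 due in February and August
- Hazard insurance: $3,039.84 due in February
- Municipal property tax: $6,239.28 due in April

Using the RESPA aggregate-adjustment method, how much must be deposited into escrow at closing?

Cushion = 2 × $1,248.80 = $2,497.60
Trial balance (start $0, +$1,248.80 each month, − disbursements):
  Feb: +$1,248.80 − $5,277.30 → -$4,028.50
  Mar: +$1,248.80 − $1,231.56 → -$4,011.26
  Apr: +$1,248.80 − $6,239.28 → -$9,001.74
  May: +$1,248.80 → -$7,752.94
  Jun: +$1,248.80 → -$6,504.14
  Jul: +$1,248.80 → -$5,255.34
  Aug: +$1,248.80 − $2,237.46 → -$6,244.00
  Sep: +$1,248.80 → -$4,995.20
  Oct: +$1,248.80 → -$3,746.40
  Nov: +$1,248.80 → -$2,497.60
  Dec: +$1,248.80 → -$1,248.80
  Jan: +$1,248.80 → $0.00
Lowest trial balance = -$9,001.74 (Apr)
Initial deposit = cushion − low point = $2,497.60 − (-$9,001.74) = $11,499.34

$11,499.34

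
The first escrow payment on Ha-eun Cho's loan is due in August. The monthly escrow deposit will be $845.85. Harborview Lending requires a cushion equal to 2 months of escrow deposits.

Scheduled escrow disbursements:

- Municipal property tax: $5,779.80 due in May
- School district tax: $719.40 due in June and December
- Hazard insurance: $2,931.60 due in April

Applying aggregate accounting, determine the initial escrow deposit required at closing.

Cushion = 2 × $845.85 = $1,691.70
Trial balance (start $0, +$845.85 each month, − disbursements):
  Aug: +$845.85 → $845.85
  Sep: +$845.85 → $1,691.70
  Oct: +$845.85 → $2,537.55
  Nov: +$845.85 → $3,383.40
  Dec: +$845.85 − $719.40 → $3,509.85
  Jan: +$845.85 → $4,355.70
  Feb: +$845.85 → $5,201.55
  Mar: +$845.85 → $6,047.40
  Apr: +$845.85 − $2,931.60 → $3,961.65
  May: +$845.85 − $5,779.80 → -$972.30
  Jun: +$845.85 − $719.40 → -$845.85
  Jul: +$845.85 → $0.00
Lowest trial balance = -$972.30 (May)
Initial deposit = cushion − low point = $1,691.70 − (-$972.30) = $2,664.00

$2,664.00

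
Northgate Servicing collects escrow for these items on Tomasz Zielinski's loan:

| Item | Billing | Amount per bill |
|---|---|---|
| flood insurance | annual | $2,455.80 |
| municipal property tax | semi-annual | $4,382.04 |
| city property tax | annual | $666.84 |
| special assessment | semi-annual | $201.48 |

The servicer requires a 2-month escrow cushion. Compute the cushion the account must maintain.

Flood insurance — $2,455.80 annually
Municipal property tax — $4,382.04 × 2 = $8,764.08 annually
City property tax — $666.84 annually
Special assessment — $201.48 × 2 = $402.96 annually
Yearly total = $12,289.68
Base monthly escrow = $12,289.68 ÷ 12 = $1,024.14
Cushion = 2 × $1,024.14 = $2,048.28

$2,048.28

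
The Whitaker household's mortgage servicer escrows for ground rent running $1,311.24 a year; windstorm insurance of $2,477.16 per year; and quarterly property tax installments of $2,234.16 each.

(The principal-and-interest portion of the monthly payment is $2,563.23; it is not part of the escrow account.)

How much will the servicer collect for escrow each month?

$1,060.42

Ground rent — $1,311.24
Windstorm insurance — $2,477.16
Property tax — $2,234.16 × 4 = $8,936.64
Yearly total = $1,311.24 + $2,477.16 + $8,936.64 = $12,725.04
Base monthly escrow = $12,725.04 ÷ 12 = $1,060.42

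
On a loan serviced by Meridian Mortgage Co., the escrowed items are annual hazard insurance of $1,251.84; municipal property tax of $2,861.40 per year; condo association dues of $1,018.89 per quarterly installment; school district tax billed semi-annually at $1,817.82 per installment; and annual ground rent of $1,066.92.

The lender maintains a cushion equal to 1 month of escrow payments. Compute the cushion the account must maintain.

Hazard insurance = $1,251.84 annually
Municipal property tax = $2,861.40 annually
Condo association dues = $1,018.89 × 4 = $4,075.56 annually
School district tax = $1,817.82 × 2 = $3,635.64 annually
Ground rent = $1,066.92 annually
Yearly total = $1,251.84 + $2,861.40 + $4,075.56 + $3,635.64 + $1,066.92 = $12,891.36
Monthly = $12,891.36 ÷ 12 = $1,074.28
Required cushion = 1 × $1,074.28 = $1,074.28

$1,074.28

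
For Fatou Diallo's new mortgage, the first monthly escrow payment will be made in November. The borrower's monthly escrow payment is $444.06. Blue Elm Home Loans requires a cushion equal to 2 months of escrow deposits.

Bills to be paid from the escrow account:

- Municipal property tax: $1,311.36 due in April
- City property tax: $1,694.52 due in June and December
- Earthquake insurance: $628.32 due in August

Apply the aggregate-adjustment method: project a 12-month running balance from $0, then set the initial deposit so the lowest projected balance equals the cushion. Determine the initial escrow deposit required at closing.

Cushion = 2 × $444.06 = $888.12
Trial balance (start $0, +$444.06 each month, − disbursements):
  Nov: +$444.06 → $444.06
  Dec: +$444.06 − $1,694.52 → -$806.40
  Jan: +$444.06 → -$362.34
  Feb: +$444.06 → $81.72
  Mar: +$444.06 → $525.78
  Apr: +$444.06 − $1,311.36 → -$341.52
  May: +$444.06 → $102.54
  Jun: +$444.06 − $1,694.52 → -$1,147.92
  Jul: +$444.06 → -$703.86
  Aug: +$444.06 − $628.32 → -$888.12
  Sep: +$444.06 → -$444.06
  Oct: +$444.06 → $0.00
Lowest trial balance = -$1,147.92 (Jun)
Initial deposit = cushion − low point = $888.12 − (-$1,147.92) = $2,036.04

$2,036.04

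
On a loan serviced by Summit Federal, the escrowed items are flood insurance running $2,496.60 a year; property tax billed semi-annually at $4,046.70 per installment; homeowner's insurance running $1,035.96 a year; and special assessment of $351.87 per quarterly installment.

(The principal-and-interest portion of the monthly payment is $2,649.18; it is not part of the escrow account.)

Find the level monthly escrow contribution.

Flood insurance: $2,496.60 per year
Property tax: $4,046.70 × 2 = $8,093.40 per year
Homeowner's insurance: $1,035.96 per year
Special assessment: $351.87 × 4 = $1,407.48 per year
Total per year = $2,496.60 + $8,093.40 + $1,035.96 + $1,407.48 = $13,033.44
Monthly escrow = $13,033.44 / 12 = $1,086.12

$1,086.12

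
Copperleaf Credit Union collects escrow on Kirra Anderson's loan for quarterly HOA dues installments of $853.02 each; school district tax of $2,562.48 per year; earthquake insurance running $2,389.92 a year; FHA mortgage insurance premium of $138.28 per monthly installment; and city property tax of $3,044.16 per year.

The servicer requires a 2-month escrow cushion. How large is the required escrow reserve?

HOA dues = $853.02 × 4 = $3,412.08 annually
School district tax = $2,562.48 annually
Earthquake insurance = $2,389.92 annually
FHA mortgage insurance premium = $138.28 × 12 = $1,659.36 annually
City property tax = $3,044.16 annually
Annual escrow total = $3,412.08 + $2,562.48 + $2,389.92 + $1,659.36 + $3,044.16 = $13,068.00
Monthly = $13,068.00 ÷ 12 = $1,089.00
Cushion = 2 × $1,089.00 = $2,178.00

$2,178.00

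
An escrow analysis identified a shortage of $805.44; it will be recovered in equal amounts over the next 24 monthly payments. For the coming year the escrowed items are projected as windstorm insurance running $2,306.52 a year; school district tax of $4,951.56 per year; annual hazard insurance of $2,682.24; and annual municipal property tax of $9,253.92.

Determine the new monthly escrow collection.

$1,633.08

Windstorm insurance — $2,306.52 per year
School district tax — $4,951.56 per year
Hazard insurance — $2,682.24 per year
Municipal property tax — $9,253.92 per year
Combined annual = $19,194.24
Monthly escrow = $19,194.24 / 12 = $1,599.52
Shortage per month = $805.44 / 24 = $33.56
New monthly escrow = $1,599.52 + $33.56 = $1,633.08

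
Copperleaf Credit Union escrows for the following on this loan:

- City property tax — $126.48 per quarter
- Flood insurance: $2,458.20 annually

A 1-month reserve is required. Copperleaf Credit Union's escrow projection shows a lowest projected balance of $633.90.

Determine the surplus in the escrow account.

$386.89

City property tax = $126.48 × 4 = $505.92
Flood insurance = $2,458.20
Total annual escrow = $505.92 + $2,458.20 = $2,964.12
Monthly = $2,964.12 ÷ 12 = $247.01
Required reserve = 1 × $247.01 = $247.01
Surplus = $633.90 − $247.01 = $386.89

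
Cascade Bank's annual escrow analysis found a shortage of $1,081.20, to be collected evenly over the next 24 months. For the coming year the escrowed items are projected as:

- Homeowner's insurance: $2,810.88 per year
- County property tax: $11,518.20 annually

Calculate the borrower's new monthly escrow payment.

Homeowner's insurance: $2,810.88 per year
County property tax: $11,518.20 per year
Yearly total = $2,810.88 + $11,518.20 = $14,329.08
Monthly = $14,329.08 ÷ 12 = $1,194.09
Shortage per month = $1,081.20 / 24 = $45.05
Adjusted monthly = $1,194.09 + $45.05 = $1,239.14

$1,239.14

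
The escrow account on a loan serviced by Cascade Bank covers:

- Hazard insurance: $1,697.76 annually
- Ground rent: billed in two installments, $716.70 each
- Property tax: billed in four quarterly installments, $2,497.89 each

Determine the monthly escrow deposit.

$1,093.56

Hazard insurance = $1,697.76 per year
Ground rent = $716.70 × 2 = $1,433.40 per year
Property tax = $2,497.89 × 4 = $9,991.56 per year
Annual escrow total = $1,697.76 + $1,433.40 + $9,991.56 = $13,122.72
Monthly escrow = $13,122.72 / 12 = $1,093.56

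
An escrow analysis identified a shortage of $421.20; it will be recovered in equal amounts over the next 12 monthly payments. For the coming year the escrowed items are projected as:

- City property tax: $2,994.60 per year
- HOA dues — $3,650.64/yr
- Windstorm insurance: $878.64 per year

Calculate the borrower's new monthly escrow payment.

City property tax = $2,994.60 annually
HOA dues = $3,650.64 annually
Windstorm insurance = $878.64 annually
Annual escrow total = $7,523.88
Monthly = $7,523.88 ÷ 12 = $626.99
Monthly shortage recovery: $421.20 / 12 = $35.10
Adjusted monthly = $626.99 + $35.10 = $662.09

$662.09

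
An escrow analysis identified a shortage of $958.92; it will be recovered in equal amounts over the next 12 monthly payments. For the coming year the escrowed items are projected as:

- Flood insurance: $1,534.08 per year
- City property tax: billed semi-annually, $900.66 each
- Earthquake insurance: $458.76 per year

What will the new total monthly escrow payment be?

$396.09

Flood insurance: $1,534.08 per year
City property tax: $900.66 × 2 = $1,801.32 per year
Earthquake insurance: $458.76 per year
Annual escrow total = $1,534.08 + $1,801.32 + $458.76 = $3,794.16
Monthly escrow = $3,794.16 / 12 = $316.18
Shortage spread = $958.92 / 12 = $79.91/mo
New monthly escrow = $316.18 + $79.91 = $396.09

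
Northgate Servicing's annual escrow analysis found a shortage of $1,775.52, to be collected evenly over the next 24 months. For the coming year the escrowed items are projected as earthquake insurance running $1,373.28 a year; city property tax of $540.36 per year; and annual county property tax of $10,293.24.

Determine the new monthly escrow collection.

Earthquake insurance = $1,373.28/yr
City property tax = $540.36/yr
County property tax = $10,293.24/yr
Combined annual = $1,373.28 + $540.36 + $10,293.24 = $12,206.88
Monthly escrow = $12,206.88 / 12 = $1,017.24
Shortage spread = $1,775.52 / 24 = $73.98/mo
Adjusted monthly = $1,017.24 + $73.98 = $1,091.22

$1,091.22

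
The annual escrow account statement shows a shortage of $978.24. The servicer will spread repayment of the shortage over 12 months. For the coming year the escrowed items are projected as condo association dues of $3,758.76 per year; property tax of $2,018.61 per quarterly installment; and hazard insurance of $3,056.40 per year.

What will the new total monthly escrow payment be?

$1,322.32

Condo association dues: $3,758.76 per year
Property tax: $2,018.61 × 4 = $8,074.44 per year
Hazard insurance: $3,056.40 per year
Annual escrow total = $3,758.76 + $8,074.44 + $3,056.40 = $14,889.60
Base monthly escrow = $14,889.60 ÷ 12 = $1,240.80
Monthly shortage recovery: $978.24 ÷ 12 = $81.52
New monthly escrow = $1,240.80 + $81.52 = $1,322.32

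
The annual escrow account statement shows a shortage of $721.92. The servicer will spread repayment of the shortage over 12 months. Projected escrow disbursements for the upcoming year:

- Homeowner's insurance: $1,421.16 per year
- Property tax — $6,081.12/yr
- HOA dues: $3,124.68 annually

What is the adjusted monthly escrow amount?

$945.74

Homeowner's insurance: $1,421.16 annually
Property tax: $6,081.12 annually
HOA dues: $3,124.68 annually
Total per year = $1,421.16 + $6,081.12 + $3,124.68 = $10,626.96
Monthly = $10,626.96 / 12 = $885.58
Monthly shortage recovery: $721.92 / 12 = $60.16
Adjusted monthly = $885.58 + $60.16 = $945.74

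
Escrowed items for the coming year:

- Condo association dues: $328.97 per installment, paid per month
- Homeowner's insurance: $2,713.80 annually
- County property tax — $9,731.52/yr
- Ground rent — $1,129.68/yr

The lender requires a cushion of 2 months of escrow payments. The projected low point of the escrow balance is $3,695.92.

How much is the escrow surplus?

Condo association dues = $328.97 × 12 = $3,947.64/yr
Homeowner's insurance = $2,713.80/yr
County property tax = $9,731.52/yr
Ground rent = $1,129.68/yr
Total annual escrow = $3,947.64 + $2,713.80 + $9,731.52 + $1,129.68 = $17,522.64
Per month = $17,522.64 / 12 = $1,460.22
Required reserve = 2 × $1,460.22 = $2,920.44
Excess over cushion: $3,695.92 − $2,920.44 = $775.48

$775.48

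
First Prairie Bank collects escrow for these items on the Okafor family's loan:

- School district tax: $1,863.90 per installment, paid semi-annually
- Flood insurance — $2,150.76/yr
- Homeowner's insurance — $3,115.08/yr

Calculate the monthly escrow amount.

$749.47

School district tax — $1,863.90 × 2 = $3,727.80/yr
Flood insurance — $2,150.76/yr
Homeowner's insurance — $3,115.08/yr
Annual escrow total = $8,993.64
Monthly escrow = $8,993.64 / 12 = $749.47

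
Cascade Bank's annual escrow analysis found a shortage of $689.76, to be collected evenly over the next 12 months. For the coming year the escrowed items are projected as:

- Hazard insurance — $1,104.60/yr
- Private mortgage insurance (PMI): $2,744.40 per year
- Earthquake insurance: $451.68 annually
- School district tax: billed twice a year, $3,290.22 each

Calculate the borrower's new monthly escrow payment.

Hazard insurance: $1,104.60/yr
Private mortgage insurance (PMI): $2,744.40/yr
Earthquake insurance: $451.68/yr
School district tax: $3,290.22 × 2 = $6,580.44/yr
Annual escrow total = $1,104.60 + $2,744.40 + $451.68 + $6,580.44 = $10,881.12
Per month = $10,881.12 ÷ 12 = $906.76
Shortage per month = $689.76 / 12 = $57.48
Adjusted monthly = $906.76 + $57.48 = $964.24

$964.24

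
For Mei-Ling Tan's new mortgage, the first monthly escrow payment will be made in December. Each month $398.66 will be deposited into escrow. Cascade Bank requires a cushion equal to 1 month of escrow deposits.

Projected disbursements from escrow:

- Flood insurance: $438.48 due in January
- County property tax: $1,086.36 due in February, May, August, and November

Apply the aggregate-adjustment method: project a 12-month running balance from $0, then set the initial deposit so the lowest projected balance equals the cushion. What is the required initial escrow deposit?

$727.52

Cushion = 1 × $398.66 = $398.66
Trial balance (start $0, +$398.66 each month, − disbursements):
  Dec: +$398.66 → $398.66
  Jan: +$398.66 − $438.48 → $358.84
  Feb: +$398.66 − $1,086.36 → -$328.86
  Mar: +$398.66 → $69.80
  Apr: +$398.66 → $468.46
  May: +$398.66 − $1,086.36 → -$219.24
  Jun: +$398.66 → $179.42
  Jul: +$398.66 → $578.08
  Aug: +$398.66 − $1,086.36 → -$109.62
  Sep: +$398.66 → $289.04
  Oct: +$398.66 → $687.70
  Nov: +$398.66 − $1,086.36 → $0.00
Lowest trial balance = -$328.86 (Feb)
Initial deposit = cushion − low point = $398.66 − (-$328.86) = $727.52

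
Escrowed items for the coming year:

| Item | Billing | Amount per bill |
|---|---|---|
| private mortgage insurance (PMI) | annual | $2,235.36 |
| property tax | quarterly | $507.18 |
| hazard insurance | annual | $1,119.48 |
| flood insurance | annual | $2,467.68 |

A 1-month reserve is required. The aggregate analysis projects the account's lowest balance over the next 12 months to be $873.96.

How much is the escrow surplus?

Private mortgage insurance (PMI) — $2,235.36 per year
Property tax — $507.18 × 4 = $2,028.72 per year
Hazard insurance — $1,119.48 per year
Flood insurance — $2,467.68 per year
Total per year = $7,851.24
Monthly = $7,851.24 ÷ 12 = $654.27
Required cushion = 1 × $654.27 = $654.27
Surplus = $873.96 − $654.27 = $219.69

$219.69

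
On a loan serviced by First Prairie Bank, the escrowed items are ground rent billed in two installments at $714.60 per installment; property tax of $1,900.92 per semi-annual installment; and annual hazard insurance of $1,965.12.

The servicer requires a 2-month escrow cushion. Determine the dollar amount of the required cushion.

$1,199.36

Ground rent: $714.60 × 2 = $1,429.20 per year
Property tax: $1,900.92 × 2 = $3,801.84 per year
Hazard insurance: $1,965.12 per year
Annual escrow total = $1,429.20 + $3,801.84 + $1,965.12 = $7,196.16
Base monthly escrow = $7,196.16 ÷ 12 = $599.68
Reserve = 2 × $599.68 = $1,199.36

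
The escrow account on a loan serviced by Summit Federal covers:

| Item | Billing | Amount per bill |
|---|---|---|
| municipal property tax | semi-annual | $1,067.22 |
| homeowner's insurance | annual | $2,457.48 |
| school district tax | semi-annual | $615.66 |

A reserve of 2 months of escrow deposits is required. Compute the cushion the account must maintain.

$970.54

Municipal property tax: $1,067.22 × 2 = $2,134.44 annually
Homeowner's insurance: $2,457.48 annually
School district tax: $615.66 × 2 = $1,231.32 annually
Total per year = $5,823.24
Per month = $5,823.24 ÷ 12 = $485.27
Cushion = 2 × $485.27 = $970.54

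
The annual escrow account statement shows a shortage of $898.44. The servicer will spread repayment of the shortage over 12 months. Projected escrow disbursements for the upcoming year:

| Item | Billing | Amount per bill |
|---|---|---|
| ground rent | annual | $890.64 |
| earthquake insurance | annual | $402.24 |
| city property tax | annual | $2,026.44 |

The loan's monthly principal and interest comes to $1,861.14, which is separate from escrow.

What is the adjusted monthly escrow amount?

Ground rent — $890.64
Earthquake insurance — $402.24
City property tax — $2,026.44
Yearly total = $890.64 + $402.24 + $2,026.44 = $3,319.32
Base monthly escrow = $3,319.32 ÷ 12 = $276.61
Shortage per month = $898.44 / 12 = $74.87
New monthly escrow = $276.61 + $74.87 = $351.48

$351.48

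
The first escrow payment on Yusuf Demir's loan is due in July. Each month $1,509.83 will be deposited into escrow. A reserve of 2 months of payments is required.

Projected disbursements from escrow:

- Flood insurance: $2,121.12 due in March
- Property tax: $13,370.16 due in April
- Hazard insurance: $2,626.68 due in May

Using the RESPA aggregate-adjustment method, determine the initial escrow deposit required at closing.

$4,529.49

Cushion = 2 × $1,509.83 = $3,019.66
Trial balance (start $0, +$1,509.83 each month, − disbursements):
  Jul: +$1,509.83 → $1,509.83
  Aug: +$1,509.83 → $3,019.66
  Sep: +$1,509.83 → $4,529.49
  Oct: +$1,509.83 → $6,039.32
  Nov: +$1,509.83 → $7,549.15
  Dec: +$1,509.83 → $9,058.98
  Jan: +$1,509.83 → $10,568.81
  Feb: +$1,509.83 → $12,078.64
  Mar: +$1,509.83 − $2,121.12 → $11,467.35
  Apr: +$1,509.83 − $13,370.16 → -$392.98
  May: +$1,509.83 − $2,626.68 → -$1,509.83
  Jun: +$1,509.83 → $0.00
Lowest trial balance = -$1,509.83 (May)
Initial deposit = cushion − low point = $3,019.66 − (-$1,509.83) = $4,529.49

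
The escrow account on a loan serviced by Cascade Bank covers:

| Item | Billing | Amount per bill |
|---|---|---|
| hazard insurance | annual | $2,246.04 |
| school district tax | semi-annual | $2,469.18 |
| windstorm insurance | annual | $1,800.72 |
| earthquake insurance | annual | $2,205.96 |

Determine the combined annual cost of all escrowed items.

$11,191.08

Hazard insurance — $2,246.04
School district tax — $2,469.18 × 2 = $4,938.36
Windstorm insurance — $1,800.72
Earthquake insurance — $2,205.96
Total per year = $2,246.04 + $4,938.36 + $1,800.72 + $2,205.96 = $11,191.08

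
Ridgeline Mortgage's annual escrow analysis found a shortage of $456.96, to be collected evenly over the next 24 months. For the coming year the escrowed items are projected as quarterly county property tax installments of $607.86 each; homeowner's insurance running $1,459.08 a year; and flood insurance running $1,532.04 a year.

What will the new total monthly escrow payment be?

County property tax = $607.86 × 4 = $2,431.44
Homeowner's insurance = $1,459.08
Flood insurance = $1,532.04
Total per year = $5,422.56
Monthly escrow = $5,422.56 / 12 = $451.88
Shortage per month = $456.96 / 24 = $19.04
Adjusted monthly = $451.88 + $19.04 = $470.92

$470.92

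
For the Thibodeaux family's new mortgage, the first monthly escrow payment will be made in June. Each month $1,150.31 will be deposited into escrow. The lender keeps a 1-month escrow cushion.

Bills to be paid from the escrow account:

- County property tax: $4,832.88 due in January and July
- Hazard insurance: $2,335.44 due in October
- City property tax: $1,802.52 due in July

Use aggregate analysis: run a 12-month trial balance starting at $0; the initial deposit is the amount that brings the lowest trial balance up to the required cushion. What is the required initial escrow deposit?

Cushion = 1 × $1,150.31 = $1,150.31
Trial balance (start $0, +$1,150.31 each month, − disbursements):
  Jun: +$1,150.31 → $1,150.31
  Jul: +$1,150.31 − $6,635.40 → -$4,334.78
  Aug: +$1,150.31 → -$3,184.47
  Sep: +$1,150.31 → -$2,034.16
  Oct: +$1,150.31 − $2,335.44 → -$3,219.29
  Nov: +$1,150.31 → -$2,068.98
  Dec: +$1,150.31 → -$918.67
  Jan: +$1,150.31 − $4,832.88 → -$4,601.24
  Feb: +$1,150.31 → -$3,450.93
  Mar: +$1,150.31 → -$2,300.62
  Apr: +$1,150.31 → -$1,150.31
  May: +$1,150.31 → $0.00
Lowest trial balance = -$4,601.24 (Jan)
Initial deposit = cushion − low point = $1,150.31 − (-$4,601.24) = $5,751.55

$5,751.55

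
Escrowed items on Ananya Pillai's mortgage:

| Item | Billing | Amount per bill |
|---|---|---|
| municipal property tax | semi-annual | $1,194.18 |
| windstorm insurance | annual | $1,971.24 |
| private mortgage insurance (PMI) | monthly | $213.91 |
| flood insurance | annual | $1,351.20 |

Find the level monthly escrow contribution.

$689.81

Municipal property tax — $1,194.18 × 2 = $2,388.36
Windstorm insurance — $1,971.24
Private mortgage insurance (PMI) — $213.91 × 12 = $2,566.92
Flood insurance — $1,351.20
Annual escrow total = $2,388.36 + $1,971.24 + $2,566.92 + $1,351.20 = $8,277.72
Monthly escrow = $8,277.72 / 12 = $689.81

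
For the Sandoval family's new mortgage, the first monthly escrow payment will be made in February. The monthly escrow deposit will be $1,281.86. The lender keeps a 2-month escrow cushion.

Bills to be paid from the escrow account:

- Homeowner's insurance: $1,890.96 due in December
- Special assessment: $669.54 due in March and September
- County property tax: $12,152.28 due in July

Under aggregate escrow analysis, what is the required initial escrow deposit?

$7,694.38

Cushion = 2 × $1,281.86 = $2,563.72
Trial balance (start $0, +$1,281.86 each month, − disbursements):
  Feb: +$1,281.86 → $1,281.86
  Mar: +$1,281.86 − $669.54 → $1,894.18
  Apr: +$1,281.86 → $3,176.04
  May: +$1,281.86 → $4,457.90
  Jun: +$1,281.86 → $5,739.76
  Jul: +$1,281.86 − $12,152.28 → -$5,130.66
  Aug: +$1,281.86 → -$3,848.80
  Sep: +$1,281.86 − $669.54 → -$3,236.48
  Oct: +$1,281.86 → -$1,954.62
  Nov: +$1,281.86 → -$672.76
  Dec: +$1,281.86 − $1,890.96 → -$1,281.86
  Jan: +$1,281.86 → $0.00
Lowest trial balance = -$5,130.66 (Jul)
Initial deposit = cushion − low point = $2,563.72 − (-$5,130.66) = $7,694.38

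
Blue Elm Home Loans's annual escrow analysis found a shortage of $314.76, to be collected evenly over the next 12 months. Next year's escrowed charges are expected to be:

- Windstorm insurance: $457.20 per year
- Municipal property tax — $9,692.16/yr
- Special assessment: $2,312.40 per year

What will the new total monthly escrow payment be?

Windstorm insurance — $457.20
Municipal property tax — $9,692.16
Special assessment — $2,312.40
Yearly total = $457.20 + $9,692.16 + $2,312.40 = $12,461.76
Monthly escrow = $12,461.76 / 12 = $1,038.48
Shortage spread = $314.76 / 12 = $26.23/mo
Adjusted monthly = $1,038.48 + $26.23 = $1,064.71

$1,064.71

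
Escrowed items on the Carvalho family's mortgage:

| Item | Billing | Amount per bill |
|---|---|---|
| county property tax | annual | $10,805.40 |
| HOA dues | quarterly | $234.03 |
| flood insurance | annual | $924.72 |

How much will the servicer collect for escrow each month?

$1,055.52

County property tax: $10,805.40 per year
HOA dues: $234.03 × 4 = $936.12 per year
Flood insurance: $924.72 per year
Total per year = $12,666.24
Per month = $12,666.24 / 12 = $1,055.52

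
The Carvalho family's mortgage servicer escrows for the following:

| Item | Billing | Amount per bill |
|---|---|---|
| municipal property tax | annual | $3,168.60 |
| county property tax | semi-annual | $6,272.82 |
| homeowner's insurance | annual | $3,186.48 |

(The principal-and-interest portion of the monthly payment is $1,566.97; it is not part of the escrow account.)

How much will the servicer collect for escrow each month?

Municipal property tax: $3,168.60 annually
County property tax: $6,272.82 × 2 = $12,545.64 annually
Homeowner's insurance: $3,186.48 annually
Total per year = $3,168.60 + $12,545.64 + $3,186.48 = $18,900.72
Monthly escrow = $18,900.72 ÷ 12 = $1,575.06

$1,575.06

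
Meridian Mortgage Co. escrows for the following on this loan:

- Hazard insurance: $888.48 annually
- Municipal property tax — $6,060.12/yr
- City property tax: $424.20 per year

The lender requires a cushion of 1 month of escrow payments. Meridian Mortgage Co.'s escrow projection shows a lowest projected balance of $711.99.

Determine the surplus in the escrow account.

Hazard insurance = $888.48/yr
Municipal property tax = $6,060.12/yr
City property tax = $424.20/yr
Total annual escrow = $888.48 + $6,060.12 + $424.20 = $7,372.80
Monthly = $7,372.80 ÷ 12 = $614.40
Cushion = 1 × $614.40 = $614.40
Surplus = $711.99 − $614.40 = $97.59

$97.59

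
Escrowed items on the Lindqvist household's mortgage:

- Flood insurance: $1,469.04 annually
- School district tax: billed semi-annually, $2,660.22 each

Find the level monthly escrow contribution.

$565.79

Flood insurance — $1,469.04 per year
School district tax — $2,660.22 × 2 = $5,320.44 per year
Yearly total = $1,469.04 + $5,320.44 = $6,789.48
Per month = $6,789.48 ÷ 12 = $565.79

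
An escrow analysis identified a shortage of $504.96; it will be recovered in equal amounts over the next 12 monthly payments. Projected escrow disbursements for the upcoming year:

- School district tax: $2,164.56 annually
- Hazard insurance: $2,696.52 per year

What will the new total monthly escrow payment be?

$447.17

School district tax: $2,164.56 per year
Hazard insurance: $2,696.52 per year
Annual escrow total = $2,164.56 + $2,696.52 = $4,861.08
Monthly = $4,861.08 ÷ 12 = $405.09
Shortage per month = $504.96 / 12 = $42.08
New monthly escrow = $405.09 + $42.08 = $447.17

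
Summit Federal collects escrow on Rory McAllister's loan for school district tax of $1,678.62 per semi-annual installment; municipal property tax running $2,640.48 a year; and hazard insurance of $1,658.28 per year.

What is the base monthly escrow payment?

$638.00

School district tax: $1,678.62 × 2 = $3,357.24
Municipal property tax: $2,640.48
Hazard insurance: $1,658.28
Combined annual = $3,357.24 + $2,640.48 + $1,658.28 = $7,656.00
Base monthly escrow = $7,656.00 ÷ 12 = $638.00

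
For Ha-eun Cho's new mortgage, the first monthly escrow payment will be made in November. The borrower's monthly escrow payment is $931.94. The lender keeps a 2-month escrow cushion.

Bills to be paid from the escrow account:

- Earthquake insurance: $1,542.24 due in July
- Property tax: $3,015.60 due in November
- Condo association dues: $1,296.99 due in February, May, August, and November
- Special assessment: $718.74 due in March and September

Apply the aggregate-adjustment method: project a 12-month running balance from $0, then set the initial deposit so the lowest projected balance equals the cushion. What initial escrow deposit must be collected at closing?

Cushion = 2 × $931.94 = $1,863.88
Trial balance (start $0, +$931.94 each month, − disbursements):
  Nov: +$931.94 − $4,312.59 → -$3,380.65
  Dec: +$931.94 → -$2,448.71
  Jan: +$931.94 → -$1,516.77
  Feb: +$931.94 − $1,296.99 → -$1,881.82
  Mar: +$931.94 − $718.74 → -$1,668.62
  Apr: +$931.94 → -$736.68
  May: +$931.94 − $1,296.99 → -$1,101.73
  Jun: +$931.94 → -$169.79
  Jul: +$931.94 − $1,542.24 → -$780.09
  Aug: +$931.94 − $1,296.99 → -$1,145.14
  Sep: +$931.94 − $718.74 → -$931.94
  Oct: +$931.94 → $0.00
Lowest trial balance = -$3,380.65 (Nov)
Initial deposit = cushion − low point = $1,863.88 − (-$3,380.65) = $5,244.53

$5,244.53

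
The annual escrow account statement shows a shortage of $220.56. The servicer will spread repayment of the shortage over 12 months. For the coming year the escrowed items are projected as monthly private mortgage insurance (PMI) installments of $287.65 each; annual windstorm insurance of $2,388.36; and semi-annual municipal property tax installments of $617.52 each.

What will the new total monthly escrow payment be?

Private mortgage insurance (PMI): $287.65 × 12 = $3,451.80/yr
Windstorm insurance: $2,388.36/yr
Municipal property tax: $617.52 × 2 = $1,235.04/yr
Annual escrow total = $3,451.80 + $2,388.36 + $1,235.04 = $7,075.20
Base monthly escrow = $7,075.20 ÷ 12 = $589.60
Monthly shortage recovery: $220.56 / 12 = $18.38
New monthly escrow = $589.60 + $18.38 = $607.98

$607.98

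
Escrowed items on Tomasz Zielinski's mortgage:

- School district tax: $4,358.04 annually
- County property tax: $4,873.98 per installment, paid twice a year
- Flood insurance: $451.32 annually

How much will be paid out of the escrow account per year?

School district tax: $4,358.04 per year
County property tax: $4,873.98 × 2 = $9,747.96 per year
Flood insurance: $451.32 per year
Yearly total = $14,557.32

$14,557.32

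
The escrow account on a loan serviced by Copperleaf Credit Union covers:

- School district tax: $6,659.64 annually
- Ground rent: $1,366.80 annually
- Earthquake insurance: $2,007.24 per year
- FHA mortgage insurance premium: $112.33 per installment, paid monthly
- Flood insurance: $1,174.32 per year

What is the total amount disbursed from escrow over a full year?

School district tax: $6,659.64
Ground rent: $1,366.80
Earthquake insurance: $2,007.24
FHA mortgage insurance premium: $112.33 × 12 = $1,347.96
Flood insurance: $1,174.32
Total per year = $12,555.96

$12,555.96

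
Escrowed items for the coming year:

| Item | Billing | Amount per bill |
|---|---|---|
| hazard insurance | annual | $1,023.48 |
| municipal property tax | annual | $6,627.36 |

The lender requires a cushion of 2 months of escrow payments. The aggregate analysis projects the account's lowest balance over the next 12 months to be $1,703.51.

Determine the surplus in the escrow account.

Hazard insurance: $1,023.48/yr
Municipal property tax: $6,627.36/yr
Total annual escrow = $1,023.48 + $6,627.36 = $7,650.84
Base monthly escrow = $7,650.84 / 12 = $637.57
Cushion = 2 × $637.57 = $1,275.14
Excess over cushion: $1,703.51 − $1,275.14 = $428.37

$428.37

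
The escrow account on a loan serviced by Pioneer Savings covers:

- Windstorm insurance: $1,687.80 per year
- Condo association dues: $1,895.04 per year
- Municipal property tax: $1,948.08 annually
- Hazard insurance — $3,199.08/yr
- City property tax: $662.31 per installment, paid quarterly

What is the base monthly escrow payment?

$948.27

Windstorm insurance — $1,687.80 annually
Condo association dues — $1,895.04 annually
Municipal property tax — $1,948.08 annually
Hazard insurance — $3,199.08 annually
City property tax — $662.31 × 4 = $2,649.24 annually
Annual escrow total = $1,687.80 + $1,895.04 + $1,948.08 + $3,199.08 + $2,649.24 = $11,379.24
Base monthly escrow = $11,379.24 ÷ 12 = $948.27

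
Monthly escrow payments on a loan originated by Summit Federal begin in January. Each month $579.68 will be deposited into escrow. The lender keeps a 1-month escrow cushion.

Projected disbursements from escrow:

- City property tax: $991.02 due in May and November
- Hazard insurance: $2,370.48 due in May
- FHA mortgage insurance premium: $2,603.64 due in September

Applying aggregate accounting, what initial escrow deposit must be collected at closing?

Cushion = 1 × $579.68 = $579.68
Trial balance (start $0, +$579.68 each month, − disbursements):
  Jan: +$579.68 → $579.68
  Feb: +$579.68 → $1,159.36
  Mar: +$579.68 → $1,739.04
  Apr: +$579.68 → $2,318.72
  May: +$579.68 − $3,361.50 → -$463.10
  Jun: +$579.68 → $116.58
  Jul: +$579.68 → $696.26
  Aug: +$579.68 → $1,275.94
  Sep: +$579.68 − $2,603.64 → -$748.02
  Oct: +$579.68 → -$168.34
  Nov: +$579.68 − $991.02 → -$579.68
  Dec: +$579.68 → $0.00
Lowest trial balance = -$748.02 (Sep)
Initial deposit = cushion − low point = $579.68 − (-$748.02) = $1,327.70

$1,327.70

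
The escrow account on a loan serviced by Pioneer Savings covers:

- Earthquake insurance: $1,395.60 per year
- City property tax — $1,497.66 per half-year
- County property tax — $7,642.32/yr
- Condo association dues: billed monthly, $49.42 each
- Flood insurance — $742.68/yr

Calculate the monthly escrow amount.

$1,114.08

Earthquake insurance: $1,395.60 annually
City property tax: $1,497.66 × 2 = $2,995.32 annually
County property tax: $7,642.32 annually
Condo association dues: $49.42 × 12 = $593.04 annually
Flood insurance: $742.68 annually
Combined annual = $1,395.60 + $2,995.32 + $7,642.32 + $593.04 + $742.68 = $13,368.96
Monthly = $13,368.96 ÷ 12 = $1,114.08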